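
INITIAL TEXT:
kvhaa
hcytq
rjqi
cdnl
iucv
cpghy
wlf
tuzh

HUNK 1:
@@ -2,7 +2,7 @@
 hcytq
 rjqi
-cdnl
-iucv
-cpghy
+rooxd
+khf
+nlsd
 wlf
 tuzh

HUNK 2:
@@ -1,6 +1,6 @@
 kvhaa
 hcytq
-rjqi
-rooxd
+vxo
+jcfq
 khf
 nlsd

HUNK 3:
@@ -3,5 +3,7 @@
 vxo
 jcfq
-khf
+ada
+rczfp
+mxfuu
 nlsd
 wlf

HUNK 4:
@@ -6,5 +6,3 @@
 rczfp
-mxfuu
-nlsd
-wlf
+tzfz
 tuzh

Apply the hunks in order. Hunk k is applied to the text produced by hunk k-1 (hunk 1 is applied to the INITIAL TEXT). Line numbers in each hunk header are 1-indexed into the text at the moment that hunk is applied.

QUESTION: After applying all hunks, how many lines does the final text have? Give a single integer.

Hunk 1: at line 2 remove [cdnl,iucv,cpghy] add [rooxd,khf,nlsd] -> 8 lines: kvhaa hcytq rjqi rooxd khf nlsd wlf tuzh
Hunk 2: at line 1 remove [rjqi,rooxd] add [vxo,jcfq] -> 8 lines: kvhaa hcytq vxo jcfq khf nlsd wlf tuzh
Hunk 3: at line 3 remove [khf] add [ada,rczfp,mxfuu] -> 10 lines: kvhaa hcytq vxo jcfq ada rczfp mxfuu nlsd wlf tuzh
Hunk 4: at line 6 remove [mxfuu,nlsd,wlf] add [tzfz] -> 8 lines: kvhaa hcytq vxo jcfq ada rczfp tzfz tuzh
Final line count: 8

Answer: 8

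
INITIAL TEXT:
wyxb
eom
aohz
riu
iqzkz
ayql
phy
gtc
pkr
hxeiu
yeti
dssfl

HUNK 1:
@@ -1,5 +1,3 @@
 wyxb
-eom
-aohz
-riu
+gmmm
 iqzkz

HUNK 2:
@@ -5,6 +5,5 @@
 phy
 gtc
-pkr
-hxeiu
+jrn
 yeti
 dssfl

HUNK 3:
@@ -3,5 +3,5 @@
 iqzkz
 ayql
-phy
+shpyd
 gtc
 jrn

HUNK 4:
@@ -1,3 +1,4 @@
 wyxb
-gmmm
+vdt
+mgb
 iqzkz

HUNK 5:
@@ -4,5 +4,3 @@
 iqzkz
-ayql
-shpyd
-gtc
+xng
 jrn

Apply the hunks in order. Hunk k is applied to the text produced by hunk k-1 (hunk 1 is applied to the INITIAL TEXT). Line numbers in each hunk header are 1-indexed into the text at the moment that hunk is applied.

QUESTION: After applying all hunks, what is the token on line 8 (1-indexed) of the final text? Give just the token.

Answer: dssfl

Derivation:
Hunk 1: at line 1 remove [eom,aohz,riu] add [gmmm] -> 10 lines: wyxb gmmm iqzkz ayql phy gtc pkr hxeiu yeti dssfl
Hunk 2: at line 5 remove [pkr,hxeiu] add [jrn] -> 9 lines: wyxb gmmm iqzkz ayql phy gtc jrn yeti dssfl
Hunk 3: at line 3 remove [phy] add [shpyd] -> 9 lines: wyxb gmmm iqzkz ayql shpyd gtc jrn yeti dssfl
Hunk 4: at line 1 remove [gmmm] add [vdt,mgb] -> 10 lines: wyxb vdt mgb iqzkz ayql shpyd gtc jrn yeti dssfl
Hunk 5: at line 4 remove [ayql,shpyd,gtc] add [xng] -> 8 lines: wyxb vdt mgb iqzkz xng jrn yeti dssfl
Final line 8: dssfl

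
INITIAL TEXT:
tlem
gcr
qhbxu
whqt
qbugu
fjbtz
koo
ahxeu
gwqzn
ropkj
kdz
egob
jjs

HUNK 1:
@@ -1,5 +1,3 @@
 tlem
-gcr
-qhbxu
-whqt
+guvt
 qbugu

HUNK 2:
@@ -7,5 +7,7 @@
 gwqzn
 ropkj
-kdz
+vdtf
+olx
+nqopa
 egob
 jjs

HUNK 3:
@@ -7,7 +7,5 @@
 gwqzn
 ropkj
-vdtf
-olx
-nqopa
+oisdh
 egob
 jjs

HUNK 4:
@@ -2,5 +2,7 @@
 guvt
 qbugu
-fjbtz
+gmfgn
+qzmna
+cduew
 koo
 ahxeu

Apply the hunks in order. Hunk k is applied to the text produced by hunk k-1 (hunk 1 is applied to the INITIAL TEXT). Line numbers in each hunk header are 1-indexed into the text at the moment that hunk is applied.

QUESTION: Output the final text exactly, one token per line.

Answer: tlem
guvt
qbugu
gmfgn
qzmna
cduew
koo
ahxeu
gwqzn
ropkj
oisdh
egob
jjs

Derivation:
Hunk 1: at line 1 remove [gcr,qhbxu,whqt] add [guvt] -> 11 lines: tlem guvt qbugu fjbtz koo ahxeu gwqzn ropkj kdz egob jjs
Hunk 2: at line 7 remove [kdz] add [vdtf,olx,nqopa] -> 13 lines: tlem guvt qbugu fjbtz koo ahxeu gwqzn ropkj vdtf olx nqopa egob jjs
Hunk 3: at line 7 remove [vdtf,olx,nqopa] add [oisdh] -> 11 lines: tlem guvt qbugu fjbtz koo ahxeu gwqzn ropkj oisdh egob jjs
Hunk 4: at line 2 remove [fjbtz] add [gmfgn,qzmna,cduew] -> 13 lines: tlem guvt qbugu gmfgn qzmna cduew koo ahxeu gwqzn ropkj oisdh egob jjs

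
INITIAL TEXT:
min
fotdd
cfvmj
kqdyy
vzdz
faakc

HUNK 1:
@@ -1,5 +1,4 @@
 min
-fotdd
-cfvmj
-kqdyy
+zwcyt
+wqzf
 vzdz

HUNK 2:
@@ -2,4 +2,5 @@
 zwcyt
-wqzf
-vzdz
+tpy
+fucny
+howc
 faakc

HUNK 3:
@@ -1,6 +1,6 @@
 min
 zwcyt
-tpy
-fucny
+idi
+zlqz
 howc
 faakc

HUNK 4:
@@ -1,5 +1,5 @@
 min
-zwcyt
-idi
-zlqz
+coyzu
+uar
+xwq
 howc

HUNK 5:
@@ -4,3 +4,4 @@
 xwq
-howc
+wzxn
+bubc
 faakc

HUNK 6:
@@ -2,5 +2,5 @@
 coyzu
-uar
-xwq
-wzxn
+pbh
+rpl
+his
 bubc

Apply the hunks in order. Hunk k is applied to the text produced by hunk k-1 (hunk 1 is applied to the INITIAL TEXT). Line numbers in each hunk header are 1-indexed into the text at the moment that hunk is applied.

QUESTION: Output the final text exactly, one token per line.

Hunk 1: at line 1 remove [fotdd,cfvmj,kqdyy] add [zwcyt,wqzf] -> 5 lines: min zwcyt wqzf vzdz faakc
Hunk 2: at line 2 remove [wqzf,vzdz] add [tpy,fucny,howc] -> 6 lines: min zwcyt tpy fucny howc faakc
Hunk 3: at line 1 remove [tpy,fucny] add [idi,zlqz] -> 6 lines: min zwcyt idi zlqz howc faakc
Hunk 4: at line 1 remove [zwcyt,idi,zlqz] add [coyzu,uar,xwq] -> 6 lines: min coyzu uar xwq howc faakc
Hunk 5: at line 4 remove [howc] add [wzxn,bubc] -> 7 lines: min coyzu uar xwq wzxn bubc faakc
Hunk 6: at line 2 remove [uar,xwq,wzxn] add [pbh,rpl,his] -> 7 lines: min coyzu pbh rpl his bubc faakc

Answer: min
coyzu
pbh
rpl
his
bubc
faakc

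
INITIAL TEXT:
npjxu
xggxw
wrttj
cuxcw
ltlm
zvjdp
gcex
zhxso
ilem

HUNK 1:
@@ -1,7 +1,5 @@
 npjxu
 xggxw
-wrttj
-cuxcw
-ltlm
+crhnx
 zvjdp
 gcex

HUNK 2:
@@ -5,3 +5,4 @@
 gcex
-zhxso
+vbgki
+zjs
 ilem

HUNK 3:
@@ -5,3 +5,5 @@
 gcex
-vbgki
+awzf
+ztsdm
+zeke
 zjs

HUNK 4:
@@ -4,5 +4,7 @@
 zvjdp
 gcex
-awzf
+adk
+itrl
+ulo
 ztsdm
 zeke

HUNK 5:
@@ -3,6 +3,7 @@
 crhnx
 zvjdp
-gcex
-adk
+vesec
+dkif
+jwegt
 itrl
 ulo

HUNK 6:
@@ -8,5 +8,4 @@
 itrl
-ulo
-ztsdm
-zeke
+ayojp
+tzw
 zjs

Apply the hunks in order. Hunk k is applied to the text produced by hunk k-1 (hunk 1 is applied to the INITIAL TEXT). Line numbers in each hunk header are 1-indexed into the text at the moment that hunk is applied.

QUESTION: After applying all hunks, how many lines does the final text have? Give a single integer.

Answer: 12

Derivation:
Hunk 1: at line 1 remove [wrttj,cuxcw,ltlm] add [crhnx] -> 7 lines: npjxu xggxw crhnx zvjdp gcex zhxso ilem
Hunk 2: at line 5 remove [zhxso] add [vbgki,zjs] -> 8 lines: npjxu xggxw crhnx zvjdp gcex vbgki zjs ilem
Hunk 3: at line 5 remove [vbgki] add [awzf,ztsdm,zeke] -> 10 lines: npjxu xggxw crhnx zvjdp gcex awzf ztsdm zeke zjs ilem
Hunk 4: at line 4 remove [awzf] add [adk,itrl,ulo] -> 12 lines: npjxu xggxw crhnx zvjdp gcex adk itrl ulo ztsdm zeke zjs ilem
Hunk 5: at line 3 remove [gcex,adk] add [vesec,dkif,jwegt] -> 13 lines: npjxu xggxw crhnx zvjdp vesec dkif jwegt itrl ulo ztsdm zeke zjs ilem
Hunk 6: at line 8 remove [ulo,ztsdm,zeke] add [ayojp,tzw] -> 12 lines: npjxu xggxw crhnx zvjdp vesec dkif jwegt itrl ayojp tzw zjs ilem
Final line count: 12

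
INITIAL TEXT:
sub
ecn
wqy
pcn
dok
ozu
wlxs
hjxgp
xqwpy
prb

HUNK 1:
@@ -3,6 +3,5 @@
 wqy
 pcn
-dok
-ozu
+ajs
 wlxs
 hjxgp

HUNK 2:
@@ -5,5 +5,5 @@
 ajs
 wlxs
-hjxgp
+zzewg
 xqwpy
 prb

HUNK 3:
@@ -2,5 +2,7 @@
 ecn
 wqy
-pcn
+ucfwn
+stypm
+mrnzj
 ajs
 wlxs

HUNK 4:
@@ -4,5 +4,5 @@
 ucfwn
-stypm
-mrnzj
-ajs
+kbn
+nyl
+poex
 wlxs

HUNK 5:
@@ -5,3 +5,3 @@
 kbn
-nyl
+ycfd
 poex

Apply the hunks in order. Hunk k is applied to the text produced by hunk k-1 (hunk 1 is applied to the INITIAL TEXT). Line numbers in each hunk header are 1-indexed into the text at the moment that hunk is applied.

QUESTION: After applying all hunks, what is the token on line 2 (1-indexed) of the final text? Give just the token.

Hunk 1: at line 3 remove [dok,ozu] add [ajs] -> 9 lines: sub ecn wqy pcn ajs wlxs hjxgp xqwpy prb
Hunk 2: at line 5 remove [hjxgp] add [zzewg] -> 9 lines: sub ecn wqy pcn ajs wlxs zzewg xqwpy prb
Hunk 3: at line 2 remove [pcn] add [ucfwn,stypm,mrnzj] -> 11 lines: sub ecn wqy ucfwn stypm mrnzj ajs wlxs zzewg xqwpy prb
Hunk 4: at line 4 remove [stypm,mrnzj,ajs] add [kbn,nyl,poex] -> 11 lines: sub ecn wqy ucfwn kbn nyl poex wlxs zzewg xqwpy prb
Hunk 5: at line 5 remove [nyl] add [ycfd] -> 11 lines: sub ecn wqy ucfwn kbn ycfd poex wlxs zzewg xqwpy prb
Final line 2: ecn

Answer: ecn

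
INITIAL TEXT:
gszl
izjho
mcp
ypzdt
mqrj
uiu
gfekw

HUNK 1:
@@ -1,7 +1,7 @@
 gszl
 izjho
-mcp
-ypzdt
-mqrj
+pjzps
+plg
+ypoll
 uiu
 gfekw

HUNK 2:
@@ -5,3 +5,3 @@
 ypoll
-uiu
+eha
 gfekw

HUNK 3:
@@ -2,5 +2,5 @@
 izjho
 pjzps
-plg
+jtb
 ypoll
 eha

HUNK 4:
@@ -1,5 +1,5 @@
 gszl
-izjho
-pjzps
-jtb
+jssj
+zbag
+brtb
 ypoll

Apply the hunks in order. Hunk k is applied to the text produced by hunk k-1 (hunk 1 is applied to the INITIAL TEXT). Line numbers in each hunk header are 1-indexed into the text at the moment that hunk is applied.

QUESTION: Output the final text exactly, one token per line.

Answer: gszl
jssj
zbag
brtb
ypoll
eha
gfekw

Derivation:
Hunk 1: at line 1 remove [mcp,ypzdt,mqrj] add [pjzps,plg,ypoll] -> 7 lines: gszl izjho pjzps plg ypoll uiu gfekw
Hunk 2: at line 5 remove [uiu] add [eha] -> 7 lines: gszl izjho pjzps plg ypoll eha gfekw
Hunk 3: at line 2 remove [plg] add [jtb] -> 7 lines: gszl izjho pjzps jtb ypoll eha gfekw
Hunk 4: at line 1 remove [izjho,pjzps,jtb] add [jssj,zbag,brtb] -> 7 lines: gszl jssj zbag brtb ypoll eha gfekw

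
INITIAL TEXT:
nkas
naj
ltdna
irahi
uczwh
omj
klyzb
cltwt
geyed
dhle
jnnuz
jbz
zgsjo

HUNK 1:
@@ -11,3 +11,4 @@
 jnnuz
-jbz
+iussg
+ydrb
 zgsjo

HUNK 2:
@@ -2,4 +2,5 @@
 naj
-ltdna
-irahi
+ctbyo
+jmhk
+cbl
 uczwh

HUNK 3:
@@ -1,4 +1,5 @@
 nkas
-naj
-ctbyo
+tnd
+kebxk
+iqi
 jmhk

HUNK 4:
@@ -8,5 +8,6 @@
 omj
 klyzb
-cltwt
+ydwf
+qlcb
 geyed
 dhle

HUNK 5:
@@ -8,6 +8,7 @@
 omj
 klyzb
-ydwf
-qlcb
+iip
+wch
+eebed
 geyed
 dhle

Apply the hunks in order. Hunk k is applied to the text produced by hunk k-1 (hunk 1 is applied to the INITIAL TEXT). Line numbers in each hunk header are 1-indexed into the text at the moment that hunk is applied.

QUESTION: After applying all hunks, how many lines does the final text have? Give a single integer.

Answer: 18

Derivation:
Hunk 1: at line 11 remove [jbz] add [iussg,ydrb] -> 14 lines: nkas naj ltdna irahi uczwh omj klyzb cltwt geyed dhle jnnuz iussg ydrb zgsjo
Hunk 2: at line 2 remove [ltdna,irahi] add [ctbyo,jmhk,cbl] -> 15 lines: nkas naj ctbyo jmhk cbl uczwh omj klyzb cltwt geyed dhle jnnuz iussg ydrb zgsjo
Hunk 3: at line 1 remove [naj,ctbyo] add [tnd,kebxk,iqi] -> 16 lines: nkas tnd kebxk iqi jmhk cbl uczwh omj klyzb cltwt geyed dhle jnnuz iussg ydrb zgsjo
Hunk 4: at line 8 remove [cltwt] add [ydwf,qlcb] -> 17 lines: nkas tnd kebxk iqi jmhk cbl uczwh omj klyzb ydwf qlcb geyed dhle jnnuz iussg ydrb zgsjo
Hunk 5: at line 8 remove [ydwf,qlcb] add [iip,wch,eebed] -> 18 lines: nkas tnd kebxk iqi jmhk cbl uczwh omj klyzb iip wch eebed geyed dhle jnnuz iussg ydrb zgsjo
Final line count: 18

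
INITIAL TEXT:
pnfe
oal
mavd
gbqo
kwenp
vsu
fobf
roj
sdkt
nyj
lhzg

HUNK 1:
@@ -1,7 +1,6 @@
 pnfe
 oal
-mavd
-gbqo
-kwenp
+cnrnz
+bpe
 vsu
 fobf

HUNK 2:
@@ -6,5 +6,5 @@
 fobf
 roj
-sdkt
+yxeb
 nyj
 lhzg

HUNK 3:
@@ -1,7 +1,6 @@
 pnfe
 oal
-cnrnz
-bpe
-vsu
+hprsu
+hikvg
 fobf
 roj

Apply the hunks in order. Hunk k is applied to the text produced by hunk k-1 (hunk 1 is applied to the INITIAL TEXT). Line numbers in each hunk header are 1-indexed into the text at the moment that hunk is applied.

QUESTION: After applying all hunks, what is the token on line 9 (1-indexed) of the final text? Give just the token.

Hunk 1: at line 1 remove [mavd,gbqo,kwenp] add [cnrnz,bpe] -> 10 lines: pnfe oal cnrnz bpe vsu fobf roj sdkt nyj lhzg
Hunk 2: at line 6 remove [sdkt] add [yxeb] -> 10 lines: pnfe oal cnrnz bpe vsu fobf roj yxeb nyj lhzg
Hunk 3: at line 1 remove [cnrnz,bpe,vsu] add [hprsu,hikvg] -> 9 lines: pnfe oal hprsu hikvg fobf roj yxeb nyj lhzg
Final line 9: lhzg

Answer: lhzg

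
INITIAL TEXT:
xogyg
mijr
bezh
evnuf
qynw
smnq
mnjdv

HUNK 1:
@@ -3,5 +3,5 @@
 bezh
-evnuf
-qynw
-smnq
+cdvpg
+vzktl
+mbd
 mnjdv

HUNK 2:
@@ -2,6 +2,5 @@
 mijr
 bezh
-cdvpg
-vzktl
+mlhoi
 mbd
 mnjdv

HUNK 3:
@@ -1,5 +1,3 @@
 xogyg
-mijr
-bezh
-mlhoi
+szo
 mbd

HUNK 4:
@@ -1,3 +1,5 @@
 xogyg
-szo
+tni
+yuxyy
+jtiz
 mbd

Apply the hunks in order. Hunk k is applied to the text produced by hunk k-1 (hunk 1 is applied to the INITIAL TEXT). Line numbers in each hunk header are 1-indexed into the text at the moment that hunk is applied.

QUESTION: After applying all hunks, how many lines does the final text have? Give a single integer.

Answer: 6

Derivation:
Hunk 1: at line 3 remove [evnuf,qynw,smnq] add [cdvpg,vzktl,mbd] -> 7 lines: xogyg mijr bezh cdvpg vzktl mbd mnjdv
Hunk 2: at line 2 remove [cdvpg,vzktl] add [mlhoi] -> 6 lines: xogyg mijr bezh mlhoi mbd mnjdv
Hunk 3: at line 1 remove [mijr,bezh,mlhoi] add [szo] -> 4 lines: xogyg szo mbd mnjdv
Hunk 4: at line 1 remove [szo] add [tni,yuxyy,jtiz] -> 6 lines: xogyg tni yuxyy jtiz mbd mnjdv
Final line count: 6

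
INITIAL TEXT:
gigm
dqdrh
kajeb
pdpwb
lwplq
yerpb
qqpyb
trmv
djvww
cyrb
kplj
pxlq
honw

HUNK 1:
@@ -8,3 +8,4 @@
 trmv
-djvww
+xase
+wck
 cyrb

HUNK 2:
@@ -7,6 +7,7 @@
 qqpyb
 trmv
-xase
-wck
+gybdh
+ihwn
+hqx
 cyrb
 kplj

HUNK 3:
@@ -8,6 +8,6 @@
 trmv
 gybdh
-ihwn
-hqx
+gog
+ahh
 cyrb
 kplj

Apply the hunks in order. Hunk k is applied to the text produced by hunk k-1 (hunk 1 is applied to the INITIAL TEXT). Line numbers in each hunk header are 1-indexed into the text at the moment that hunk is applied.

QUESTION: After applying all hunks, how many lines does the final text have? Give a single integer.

Answer: 15

Derivation:
Hunk 1: at line 8 remove [djvww] add [xase,wck] -> 14 lines: gigm dqdrh kajeb pdpwb lwplq yerpb qqpyb trmv xase wck cyrb kplj pxlq honw
Hunk 2: at line 7 remove [xase,wck] add [gybdh,ihwn,hqx] -> 15 lines: gigm dqdrh kajeb pdpwb lwplq yerpb qqpyb trmv gybdh ihwn hqx cyrb kplj pxlq honw
Hunk 3: at line 8 remove [ihwn,hqx] add [gog,ahh] -> 15 lines: gigm dqdrh kajeb pdpwb lwplq yerpb qqpyb trmv gybdh gog ahh cyrb kplj pxlq honw
Final line count: 15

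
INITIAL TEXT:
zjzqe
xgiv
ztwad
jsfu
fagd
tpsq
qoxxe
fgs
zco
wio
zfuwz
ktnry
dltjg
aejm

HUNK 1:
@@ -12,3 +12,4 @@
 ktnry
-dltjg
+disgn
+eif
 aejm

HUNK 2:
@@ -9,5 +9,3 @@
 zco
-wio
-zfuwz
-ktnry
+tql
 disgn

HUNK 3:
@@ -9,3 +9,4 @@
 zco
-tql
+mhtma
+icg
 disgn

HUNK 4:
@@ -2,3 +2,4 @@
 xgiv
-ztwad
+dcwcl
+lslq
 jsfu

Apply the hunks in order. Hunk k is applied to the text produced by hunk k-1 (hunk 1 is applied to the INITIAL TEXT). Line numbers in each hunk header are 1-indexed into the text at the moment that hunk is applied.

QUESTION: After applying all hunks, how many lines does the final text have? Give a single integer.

Answer: 15

Derivation:
Hunk 1: at line 12 remove [dltjg] add [disgn,eif] -> 15 lines: zjzqe xgiv ztwad jsfu fagd tpsq qoxxe fgs zco wio zfuwz ktnry disgn eif aejm
Hunk 2: at line 9 remove [wio,zfuwz,ktnry] add [tql] -> 13 lines: zjzqe xgiv ztwad jsfu fagd tpsq qoxxe fgs zco tql disgn eif aejm
Hunk 3: at line 9 remove [tql] add [mhtma,icg] -> 14 lines: zjzqe xgiv ztwad jsfu fagd tpsq qoxxe fgs zco mhtma icg disgn eif aejm
Hunk 4: at line 2 remove [ztwad] add [dcwcl,lslq] -> 15 lines: zjzqe xgiv dcwcl lslq jsfu fagd tpsq qoxxe fgs zco mhtma icg disgn eif aejm
Final line count: 15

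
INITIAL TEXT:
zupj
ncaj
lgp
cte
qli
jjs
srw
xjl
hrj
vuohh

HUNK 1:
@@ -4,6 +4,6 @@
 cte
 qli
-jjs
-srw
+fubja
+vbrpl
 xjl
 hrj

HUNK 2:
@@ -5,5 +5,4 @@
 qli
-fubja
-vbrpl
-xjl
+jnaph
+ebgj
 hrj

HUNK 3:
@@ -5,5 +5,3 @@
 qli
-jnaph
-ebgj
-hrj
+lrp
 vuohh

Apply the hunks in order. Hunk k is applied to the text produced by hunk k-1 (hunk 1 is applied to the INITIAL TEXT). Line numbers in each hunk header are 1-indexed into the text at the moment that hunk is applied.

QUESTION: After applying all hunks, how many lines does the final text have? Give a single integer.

Answer: 7

Derivation:
Hunk 1: at line 4 remove [jjs,srw] add [fubja,vbrpl] -> 10 lines: zupj ncaj lgp cte qli fubja vbrpl xjl hrj vuohh
Hunk 2: at line 5 remove [fubja,vbrpl,xjl] add [jnaph,ebgj] -> 9 lines: zupj ncaj lgp cte qli jnaph ebgj hrj vuohh
Hunk 3: at line 5 remove [jnaph,ebgj,hrj] add [lrp] -> 7 lines: zupj ncaj lgp cte qli lrp vuohh
Final line count: 7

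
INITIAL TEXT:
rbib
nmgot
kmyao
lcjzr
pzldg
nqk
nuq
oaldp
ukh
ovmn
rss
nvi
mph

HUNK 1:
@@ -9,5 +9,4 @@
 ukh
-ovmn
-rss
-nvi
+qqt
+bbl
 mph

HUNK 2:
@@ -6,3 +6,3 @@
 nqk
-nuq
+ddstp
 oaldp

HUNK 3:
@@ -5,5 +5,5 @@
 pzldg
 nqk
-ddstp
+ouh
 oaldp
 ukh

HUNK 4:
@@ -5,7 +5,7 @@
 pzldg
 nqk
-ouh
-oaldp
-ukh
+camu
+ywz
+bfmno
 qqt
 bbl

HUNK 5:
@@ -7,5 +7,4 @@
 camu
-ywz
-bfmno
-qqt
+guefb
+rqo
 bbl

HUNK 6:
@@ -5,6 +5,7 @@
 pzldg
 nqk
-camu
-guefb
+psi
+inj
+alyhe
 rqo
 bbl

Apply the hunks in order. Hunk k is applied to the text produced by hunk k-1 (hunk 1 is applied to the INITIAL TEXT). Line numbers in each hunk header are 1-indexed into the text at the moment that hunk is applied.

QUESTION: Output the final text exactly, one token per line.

Hunk 1: at line 9 remove [ovmn,rss,nvi] add [qqt,bbl] -> 12 lines: rbib nmgot kmyao lcjzr pzldg nqk nuq oaldp ukh qqt bbl mph
Hunk 2: at line 6 remove [nuq] add [ddstp] -> 12 lines: rbib nmgot kmyao lcjzr pzldg nqk ddstp oaldp ukh qqt bbl mph
Hunk 3: at line 5 remove [ddstp] add [ouh] -> 12 lines: rbib nmgot kmyao lcjzr pzldg nqk ouh oaldp ukh qqt bbl mph
Hunk 4: at line 5 remove [ouh,oaldp,ukh] add [camu,ywz,bfmno] -> 12 lines: rbib nmgot kmyao lcjzr pzldg nqk camu ywz bfmno qqt bbl mph
Hunk 5: at line 7 remove [ywz,bfmno,qqt] add [guefb,rqo] -> 11 lines: rbib nmgot kmyao lcjzr pzldg nqk camu guefb rqo bbl mph
Hunk 6: at line 5 remove [camu,guefb] add [psi,inj,alyhe] -> 12 lines: rbib nmgot kmyao lcjzr pzldg nqk psi inj alyhe rqo bbl mph

Answer: rbib
nmgot
kmyao
lcjzr
pzldg
nqk
psi
inj
alyhe
rqo
bbl
mph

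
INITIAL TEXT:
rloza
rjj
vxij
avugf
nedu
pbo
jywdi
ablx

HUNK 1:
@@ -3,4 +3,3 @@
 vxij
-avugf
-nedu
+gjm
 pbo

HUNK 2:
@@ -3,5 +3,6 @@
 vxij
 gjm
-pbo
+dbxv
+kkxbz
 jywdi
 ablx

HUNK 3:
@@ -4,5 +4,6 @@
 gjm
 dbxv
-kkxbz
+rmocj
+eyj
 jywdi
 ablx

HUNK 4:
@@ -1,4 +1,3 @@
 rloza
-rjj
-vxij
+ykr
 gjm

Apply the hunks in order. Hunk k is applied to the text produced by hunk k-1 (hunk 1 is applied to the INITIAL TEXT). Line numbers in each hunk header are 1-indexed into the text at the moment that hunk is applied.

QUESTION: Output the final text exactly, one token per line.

Answer: rloza
ykr
gjm
dbxv
rmocj
eyj
jywdi
ablx

Derivation:
Hunk 1: at line 3 remove [avugf,nedu] add [gjm] -> 7 lines: rloza rjj vxij gjm pbo jywdi ablx
Hunk 2: at line 3 remove [pbo] add [dbxv,kkxbz] -> 8 lines: rloza rjj vxij gjm dbxv kkxbz jywdi ablx
Hunk 3: at line 4 remove [kkxbz] add [rmocj,eyj] -> 9 lines: rloza rjj vxij gjm dbxv rmocj eyj jywdi ablx
Hunk 4: at line 1 remove [rjj,vxij] add [ykr] -> 8 lines: rloza ykr gjm dbxv rmocj eyj jywdi ablx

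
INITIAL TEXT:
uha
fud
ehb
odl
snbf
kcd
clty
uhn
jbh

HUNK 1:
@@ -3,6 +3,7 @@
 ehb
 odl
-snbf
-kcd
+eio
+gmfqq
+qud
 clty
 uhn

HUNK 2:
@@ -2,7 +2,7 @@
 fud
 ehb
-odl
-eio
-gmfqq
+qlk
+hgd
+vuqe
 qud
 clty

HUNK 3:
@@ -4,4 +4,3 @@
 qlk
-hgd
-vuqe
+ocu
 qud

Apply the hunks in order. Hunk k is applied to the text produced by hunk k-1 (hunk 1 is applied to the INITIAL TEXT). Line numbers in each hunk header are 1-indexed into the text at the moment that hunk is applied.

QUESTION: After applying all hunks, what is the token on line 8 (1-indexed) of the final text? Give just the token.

Hunk 1: at line 3 remove [snbf,kcd] add [eio,gmfqq,qud] -> 10 lines: uha fud ehb odl eio gmfqq qud clty uhn jbh
Hunk 2: at line 2 remove [odl,eio,gmfqq] add [qlk,hgd,vuqe] -> 10 lines: uha fud ehb qlk hgd vuqe qud clty uhn jbh
Hunk 3: at line 4 remove [hgd,vuqe] add [ocu] -> 9 lines: uha fud ehb qlk ocu qud clty uhn jbh
Final line 8: uhn

Answer: uhn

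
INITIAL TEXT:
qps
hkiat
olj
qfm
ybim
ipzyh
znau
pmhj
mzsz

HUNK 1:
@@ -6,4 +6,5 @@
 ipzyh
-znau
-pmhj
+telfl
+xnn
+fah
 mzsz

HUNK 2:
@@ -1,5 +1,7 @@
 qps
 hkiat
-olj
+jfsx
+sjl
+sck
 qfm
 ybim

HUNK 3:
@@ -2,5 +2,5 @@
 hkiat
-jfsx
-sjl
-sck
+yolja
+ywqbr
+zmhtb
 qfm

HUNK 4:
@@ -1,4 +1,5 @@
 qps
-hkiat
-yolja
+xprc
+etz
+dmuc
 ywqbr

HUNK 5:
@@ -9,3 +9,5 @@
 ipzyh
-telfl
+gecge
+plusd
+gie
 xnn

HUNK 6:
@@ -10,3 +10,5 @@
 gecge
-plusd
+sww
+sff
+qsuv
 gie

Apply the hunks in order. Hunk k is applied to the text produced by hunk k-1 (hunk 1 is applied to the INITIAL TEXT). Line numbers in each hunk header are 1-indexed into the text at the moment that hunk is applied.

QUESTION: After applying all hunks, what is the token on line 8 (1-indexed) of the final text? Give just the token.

Hunk 1: at line 6 remove [znau,pmhj] add [telfl,xnn,fah] -> 10 lines: qps hkiat olj qfm ybim ipzyh telfl xnn fah mzsz
Hunk 2: at line 1 remove [olj] add [jfsx,sjl,sck] -> 12 lines: qps hkiat jfsx sjl sck qfm ybim ipzyh telfl xnn fah mzsz
Hunk 3: at line 2 remove [jfsx,sjl,sck] add [yolja,ywqbr,zmhtb] -> 12 lines: qps hkiat yolja ywqbr zmhtb qfm ybim ipzyh telfl xnn fah mzsz
Hunk 4: at line 1 remove [hkiat,yolja] add [xprc,etz,dmuc] -> 13 lines: qps xprc etz dmuc ywqbr zmhtb qfm ybim ipzyh telfl xnn fah mzsz
Hunk 5: at line 9 remove [telfl] add [gecge,plusd,gie] -> 15 lines: qps xprc etz dmuc ywqbr zmhtb qfm ybim ipzyh gecge plusd gie xnn fah mzsz
Hunk 6: at line 10 remove [plusd] add [sww,sff,qsuv] -> 17 lines: qps xprc etz dmuc ywqbr zmhtb qfm ybim ipzyh gecge sww sff qsuv gie xnn fah mzsz
Final line 8: ybim

Answer: ybim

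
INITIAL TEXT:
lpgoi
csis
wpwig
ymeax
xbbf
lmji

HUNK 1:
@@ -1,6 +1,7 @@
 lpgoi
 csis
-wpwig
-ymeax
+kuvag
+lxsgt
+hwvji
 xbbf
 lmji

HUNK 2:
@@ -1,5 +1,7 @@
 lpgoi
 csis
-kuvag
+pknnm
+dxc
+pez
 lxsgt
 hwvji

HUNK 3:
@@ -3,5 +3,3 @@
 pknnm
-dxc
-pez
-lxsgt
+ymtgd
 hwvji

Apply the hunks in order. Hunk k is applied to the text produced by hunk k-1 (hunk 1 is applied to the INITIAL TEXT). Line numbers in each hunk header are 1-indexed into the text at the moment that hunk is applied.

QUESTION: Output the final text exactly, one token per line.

Answer: lpgoi
csis
pknnm
ymtgd
hwvji
xbbf
lmji

Derivation:
Hunk 1: at line 1 remove [wpwig,ymeax] add [kuvag,lxsgt,hwvji] -> 7 lines: lpgoi csis kuvag lxsgt hwvji xbbf lmji
Hunk 2: at line 1 remove [kuvag] add [pknnm,dxc,pez] -> 9 lines: lpgoi csis pknnm dxc pez lxsgt hwvji xbbf lmji
Hunk 3: at line 3 remove [dxc,pez,lxsgt] add [ymtgd] -> 7 lines: lpgoi csis pknnm ymtgd hwvji xbbf lmji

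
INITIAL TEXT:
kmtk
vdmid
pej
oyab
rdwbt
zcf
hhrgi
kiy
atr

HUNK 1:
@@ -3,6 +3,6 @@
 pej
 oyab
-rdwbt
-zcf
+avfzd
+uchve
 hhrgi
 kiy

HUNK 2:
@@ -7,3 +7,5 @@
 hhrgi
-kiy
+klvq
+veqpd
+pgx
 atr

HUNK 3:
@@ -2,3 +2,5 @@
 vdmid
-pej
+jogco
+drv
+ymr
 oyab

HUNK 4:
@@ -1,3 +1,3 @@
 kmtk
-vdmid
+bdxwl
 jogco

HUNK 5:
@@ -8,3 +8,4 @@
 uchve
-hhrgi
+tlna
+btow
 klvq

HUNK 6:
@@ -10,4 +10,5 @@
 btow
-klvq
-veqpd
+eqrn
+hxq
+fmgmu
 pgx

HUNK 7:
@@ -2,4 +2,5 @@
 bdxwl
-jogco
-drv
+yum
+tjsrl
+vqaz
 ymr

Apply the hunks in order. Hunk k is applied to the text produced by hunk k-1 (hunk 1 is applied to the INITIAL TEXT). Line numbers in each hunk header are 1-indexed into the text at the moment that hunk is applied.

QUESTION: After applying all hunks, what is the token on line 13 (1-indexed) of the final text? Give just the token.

Hunk 1: at line 3 remove [rdwbt,zcf] add [avfzd,uchve] -> 9 lines: kmtk vdmid pej oyab avfzd uchve hhrgi kiy atr
Hunk 2: at line 7 remove [kiy] add [klvq,veqpd,pgx] -> 11 lines: kmtk vdmid pej oyab avfzd uchve hhrgi klvq veqpd pgx atr
Hunk 3: at line 2 remove [pej] add [jogco,drv,ymr] -> 13 lines: kmtk vdmid jogco drv ymr oyab avfzd uchve hhrgi klvq veqpd pgx atr
Hunk 4: at line 1 remove [vdmid] add [bdxwl] -> 13 lines: kmtk bdxwl jogco drv ymr oyab avfzd uchve hhrgi klvq veqpd pgx atr
Hunk 5: at line 8 remove [hhrgi] add [tlna,btow] -> 14 lines: kmtk bdxwl jogco drv ymr oyab avfzd uchve tlna btow klvq veqpd pgx atr
Hunk 6: at line 10 remove [klvq,veqpd] add [eqrn,hxq,fmgmu] -> 15 lines: kmtk bdxwl jogco drv ymr oyab avfzd uchve tlna btow eqrn hxq fmgmu pgx atr
Hunk 7: at line 2 remove [jogco,drv] add [yum,tjsrl,vqaz] -> 16 lines: kmtk bdxwl yum tjsrl vqaz ymr oyab avfzd uchve tlna btow eqrn hxq fmgmu pgx atr
Final line 13: hxq

Answer: hxq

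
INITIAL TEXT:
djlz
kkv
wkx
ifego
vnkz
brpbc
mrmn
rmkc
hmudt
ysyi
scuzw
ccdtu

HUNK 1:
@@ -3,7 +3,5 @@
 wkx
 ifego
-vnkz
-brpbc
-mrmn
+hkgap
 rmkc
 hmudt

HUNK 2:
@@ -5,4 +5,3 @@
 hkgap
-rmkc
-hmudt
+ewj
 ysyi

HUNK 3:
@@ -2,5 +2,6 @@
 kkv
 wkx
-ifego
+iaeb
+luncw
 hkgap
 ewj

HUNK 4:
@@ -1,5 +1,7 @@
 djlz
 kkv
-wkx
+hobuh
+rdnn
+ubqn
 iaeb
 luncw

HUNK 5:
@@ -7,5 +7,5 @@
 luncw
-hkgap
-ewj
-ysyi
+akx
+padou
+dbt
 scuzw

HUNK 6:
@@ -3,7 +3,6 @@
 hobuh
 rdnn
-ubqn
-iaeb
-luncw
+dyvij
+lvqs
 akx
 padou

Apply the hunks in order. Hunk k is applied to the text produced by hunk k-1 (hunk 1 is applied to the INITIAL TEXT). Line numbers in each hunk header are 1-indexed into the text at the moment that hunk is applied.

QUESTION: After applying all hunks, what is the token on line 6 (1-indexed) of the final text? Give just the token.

Hunk 1: at line 3 remove [vnkz,brpbc,mrmn] add [hkgap] -> 10 lines: djlz kkv wkx ifego hkgap rmkc hmudt ysyi scuzw ccdtu
Hunk 2: at line 5 remove [rmkc,hmudt] add [ewj] -> 9 lines: djlz kkv wkx ifego hkgap ewj ysyi scuzw ccdtu
Hunk 3: at line 2 remove [ifego] add [iaeb,luncw] -> 10 lines: djlz kkv wkx iaeb luncw hkgap ewj ysyi scuzw ccdtu
Hunk 4: at line 1 remove [wkx] add [hobuh,rdnn,ubqn] -> 12 lines: djlz kkv hobuh rdnn ubqn iaeb luncw hkgap ewj ysyi scuzw ccdtu
Hunk 5: at line 7 remove [hkgap,ewj,ysyi] add [akx,padou,dbt] -> 12 lines: djlz kkv hobuh rdnn ubqn iaeb luncw akx padou dbt scuzw ccdtu
Hunk 6: at line 3 remove [ubqn,iaeb,luncw] add [dyvij,lvqs] -> 11 lines: djlz kkv hobuh rdnn dyvij lvqs akx padou dbt scuzw ccdtu
Final line 6: lvqs

Answer: lvqs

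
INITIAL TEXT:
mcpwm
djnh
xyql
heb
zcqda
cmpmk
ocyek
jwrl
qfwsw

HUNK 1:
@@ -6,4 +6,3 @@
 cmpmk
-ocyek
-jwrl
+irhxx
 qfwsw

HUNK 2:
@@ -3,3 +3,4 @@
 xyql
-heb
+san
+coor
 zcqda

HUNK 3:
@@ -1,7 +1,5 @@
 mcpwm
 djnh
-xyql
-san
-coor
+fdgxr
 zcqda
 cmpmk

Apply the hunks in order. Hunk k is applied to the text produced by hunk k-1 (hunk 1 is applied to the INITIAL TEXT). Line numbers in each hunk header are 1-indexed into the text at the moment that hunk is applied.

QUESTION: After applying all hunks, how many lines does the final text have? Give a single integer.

Hunk 1: at line 6 remove [ocyek,jwrl] add [irhxx] -> 8 lines: mcpwm djnh xyql heb zcqda cmpmk irhxx qfwsw
Hunk 2: at line 3 remove [heb] add [san,coor] -> 9 lines: mcpwm djnh xyql san coor zcqda cmpmk irhxx qfwsw
Hunk 3: at line 1 remove [xyql,san,coor] add [fdgxr] -> 7 lines: mcpwm djnh fdgxr zcqda cmpmk irhxx qfwsw
Final line count: 7

Answer: 7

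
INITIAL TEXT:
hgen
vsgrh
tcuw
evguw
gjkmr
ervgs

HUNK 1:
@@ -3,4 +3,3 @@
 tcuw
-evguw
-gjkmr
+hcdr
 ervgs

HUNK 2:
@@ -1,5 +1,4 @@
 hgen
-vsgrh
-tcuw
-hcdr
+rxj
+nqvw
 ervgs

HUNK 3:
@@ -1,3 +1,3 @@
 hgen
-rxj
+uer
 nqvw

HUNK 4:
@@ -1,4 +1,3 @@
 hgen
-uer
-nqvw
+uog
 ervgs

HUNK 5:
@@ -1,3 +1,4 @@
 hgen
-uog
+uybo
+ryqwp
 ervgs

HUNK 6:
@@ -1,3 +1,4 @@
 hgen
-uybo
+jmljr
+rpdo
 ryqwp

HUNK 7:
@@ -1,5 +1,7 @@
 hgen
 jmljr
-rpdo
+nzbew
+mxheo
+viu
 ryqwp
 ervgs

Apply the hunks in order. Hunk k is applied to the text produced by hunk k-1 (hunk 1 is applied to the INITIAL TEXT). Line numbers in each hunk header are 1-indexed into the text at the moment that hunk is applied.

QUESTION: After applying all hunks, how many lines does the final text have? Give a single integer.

Hunk 1: at line 3 remove [evguw,gjkmr] add [hcdr] -> 5 lines: hgen vsgrh tcuw hcdr ervgs
Hunk 2: at line 1 remove [vsgrh,tcuw,hcdr] add [rxj,nqvw] -> 4 lines: hgen rxj nqvw ervgs
Hunk 3: at line 1 remove [rxj] add [uer] -> 4 lines: hgen uer nqvw ervgs
Hunk 4: at line 1 remove [uer,nqvw] add [uog] -> 3 lines: hgen uog ervgs
Hunk 5: at line 1 remove [uog] add [uybo,ryqwp] -> 4 lines: hgen uybo ryqwp ervgs
Hunk 6: at line 1 remove [uybo] add [jmljr,rpdo] -> 5 lines: hgen jmljr rpdo ryqwp ervgs
Hunk 7: at line 1 remove [rpdo] add [nzbew,mxheo,viu] -> 7 lines: hgen jmljr nzbew mxheo viu ryqwp ervgs
Final line count: 7

Answer: 7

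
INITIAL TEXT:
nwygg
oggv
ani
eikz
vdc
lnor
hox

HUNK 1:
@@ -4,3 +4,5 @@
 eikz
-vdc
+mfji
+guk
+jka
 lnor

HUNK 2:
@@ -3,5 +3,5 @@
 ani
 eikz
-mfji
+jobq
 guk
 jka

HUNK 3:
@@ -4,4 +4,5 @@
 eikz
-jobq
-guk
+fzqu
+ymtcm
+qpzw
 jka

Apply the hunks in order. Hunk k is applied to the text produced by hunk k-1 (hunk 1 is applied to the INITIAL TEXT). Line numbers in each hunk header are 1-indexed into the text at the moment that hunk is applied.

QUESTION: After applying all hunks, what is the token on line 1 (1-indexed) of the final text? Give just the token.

Hunk 1: at line 4 remove [vdc] add [mfji,guk,jka] -> 9 lines: nwygg oggv ani eikz mfji guk jka lnor hox
Hunk 2: at line 3 remove [mfji] add [jobq] -> 9 lines: nwygg oggv ani eikz jobq guk jka lnor hox
Hunk 3: at line 4 remove [jobq,guk] add [fzqu,ymtcm,qpzw] -> 10 lines: nwygg oggv ani eikz fzqu ymtcm qpzw jka lnor hox
Final line 1: nwygg

Answer: nwygg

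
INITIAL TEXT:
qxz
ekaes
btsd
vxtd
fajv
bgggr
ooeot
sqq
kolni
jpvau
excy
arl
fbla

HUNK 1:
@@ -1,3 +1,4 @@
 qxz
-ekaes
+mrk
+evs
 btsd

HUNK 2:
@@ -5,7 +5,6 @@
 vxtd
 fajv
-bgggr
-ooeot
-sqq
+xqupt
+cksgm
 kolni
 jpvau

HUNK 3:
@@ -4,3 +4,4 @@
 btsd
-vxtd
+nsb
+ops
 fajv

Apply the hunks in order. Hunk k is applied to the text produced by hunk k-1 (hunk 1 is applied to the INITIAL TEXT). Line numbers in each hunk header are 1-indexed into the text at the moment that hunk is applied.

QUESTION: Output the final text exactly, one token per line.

Answer: qxz
mrk
evs
btsd
nsb
ops
fajv
xqupt
cksgm
kolni
jpvau
excy
arl
fbla

Derivation:
Hunk 1: at line 1 remove [ekaes] add [mrk,evs] -> 14 lines: qxz mrk evs btsd vxtd fajv bgggr ooeot sqq kolni jpvau excy arl fbla
Hunk 2: at line 5 remove [bgggr,ooeot,sqq] add [xqupt,cksgm] -> 13 lines: qxz mrk evs btsd vxtd fajv xqupt cksgm kolni jpvau excy arl fbla
Hunk 3: at line 4 remove [vxtd] add [nsb,ops] -> 14 lines: qxz mrk evs btsd nsb ops fajv xqupt cksgm kolni jpvau excy arl fbla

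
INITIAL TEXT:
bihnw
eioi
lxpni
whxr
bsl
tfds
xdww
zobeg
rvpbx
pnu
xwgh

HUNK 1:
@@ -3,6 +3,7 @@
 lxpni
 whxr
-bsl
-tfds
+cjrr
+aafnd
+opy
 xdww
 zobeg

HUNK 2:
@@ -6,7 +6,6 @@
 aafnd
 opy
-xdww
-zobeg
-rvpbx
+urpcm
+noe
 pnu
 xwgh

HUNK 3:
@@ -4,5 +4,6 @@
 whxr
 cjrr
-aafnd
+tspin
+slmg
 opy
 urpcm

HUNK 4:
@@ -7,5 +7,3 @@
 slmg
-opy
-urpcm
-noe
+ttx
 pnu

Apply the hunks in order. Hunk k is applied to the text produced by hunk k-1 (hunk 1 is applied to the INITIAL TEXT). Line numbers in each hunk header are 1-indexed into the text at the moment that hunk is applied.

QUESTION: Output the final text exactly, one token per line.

Answer: bihnw
eioi
lxpni
whxr
cjrr
tspin
slmg
ttx
pnu
xwgh

Derivation:
Hunk 1: at line 3 remove [bsl,tfds] add [cjrr,aafnd,opy] -> 12 lines: bihnw eioi lxpni whxr cjrr aafnd opy xdww zobeg rvpbx pnu xwgh
Hunk 2: at line 6 remove [xdww,zobeg,rvpbx] add [urpcm,noe] -> 11 lines: bihnw eioi lxpni whxr cjrr aafnd opy urpcm noe pnu xwgh
Hunk 3: at line 4 remove [aafnd] add [tspin,slmg] -> 12 lines: bihnw eioi lxpni whxr cjrr tspin slmg opy urpcm noe pnu xwgh
Hunk 4: at line 7 remove [opy,urpcm,noe] add [ttx] -> 10 lines: bihnw eioi lxpni whxr cjrr tspin slmg ttx pnu xwgh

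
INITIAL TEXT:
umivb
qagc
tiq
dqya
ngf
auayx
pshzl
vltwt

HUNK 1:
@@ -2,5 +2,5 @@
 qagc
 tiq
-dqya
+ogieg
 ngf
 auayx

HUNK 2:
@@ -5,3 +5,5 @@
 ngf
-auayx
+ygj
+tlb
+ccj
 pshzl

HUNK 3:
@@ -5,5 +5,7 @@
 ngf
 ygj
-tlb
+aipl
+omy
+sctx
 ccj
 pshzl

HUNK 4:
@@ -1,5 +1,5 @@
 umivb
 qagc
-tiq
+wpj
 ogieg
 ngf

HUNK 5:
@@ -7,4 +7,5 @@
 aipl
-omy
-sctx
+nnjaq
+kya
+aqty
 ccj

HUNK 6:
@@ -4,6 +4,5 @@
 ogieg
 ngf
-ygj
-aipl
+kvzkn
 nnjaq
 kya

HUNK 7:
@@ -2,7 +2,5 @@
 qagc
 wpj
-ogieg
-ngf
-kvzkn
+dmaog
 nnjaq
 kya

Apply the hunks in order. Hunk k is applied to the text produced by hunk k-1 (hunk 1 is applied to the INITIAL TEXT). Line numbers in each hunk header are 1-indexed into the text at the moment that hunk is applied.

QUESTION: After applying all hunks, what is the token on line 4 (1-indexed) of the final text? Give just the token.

Hunk 1: at line 2 remove [dqya] add [ogieg] -> 8 lines: umivb qagc tiq ogieg ngf auayx pshzl vltwt
Hunk 2: at line 5 remove [auayx] add [ygj,tlb,ccj] -> 10 lines: umivb qagc tiq ogieg ngf ygj tlb ccj pshzl vltwt
Hunk 3: at line 5 remove [tlb] add [aipl,omy,sctx] -> 12 lines: umivb qagc tiq ogieg ngf ygj aipl omy sctx ccj pshzl vltwt
Hunk 4: at line 1 remove [tiq] add [wpj] -> 12 lines: umivb qagc wpj ogieg ngf ygj aipl omy sctx ccj pshzl vltwt
Hunk 5: at line 7 remove [omy,sctx] add [nnjaq,kya,aqty] -> 13 lines: umivb qagc wpj ogieg ngf ygj aipl nnjaq kya aqty ccj pshzl vltwt
Hunk 6: at line 4 remove [ygj,aipl] add [kvzkn] -> 12 lines: umivb qagc wpj ogieg ngf kvzkn nnjaq kya aqty ccj pshzl vltwt
Hunk 7: at line 2 remove [ogieg,ngf,kvzkn] add [dmaog] -> 10 lines: umivb qagc wpj dmaog nnjaq kya aqty ccj pshzl vltwt
Final line 4: dmaog

Answer: dmaog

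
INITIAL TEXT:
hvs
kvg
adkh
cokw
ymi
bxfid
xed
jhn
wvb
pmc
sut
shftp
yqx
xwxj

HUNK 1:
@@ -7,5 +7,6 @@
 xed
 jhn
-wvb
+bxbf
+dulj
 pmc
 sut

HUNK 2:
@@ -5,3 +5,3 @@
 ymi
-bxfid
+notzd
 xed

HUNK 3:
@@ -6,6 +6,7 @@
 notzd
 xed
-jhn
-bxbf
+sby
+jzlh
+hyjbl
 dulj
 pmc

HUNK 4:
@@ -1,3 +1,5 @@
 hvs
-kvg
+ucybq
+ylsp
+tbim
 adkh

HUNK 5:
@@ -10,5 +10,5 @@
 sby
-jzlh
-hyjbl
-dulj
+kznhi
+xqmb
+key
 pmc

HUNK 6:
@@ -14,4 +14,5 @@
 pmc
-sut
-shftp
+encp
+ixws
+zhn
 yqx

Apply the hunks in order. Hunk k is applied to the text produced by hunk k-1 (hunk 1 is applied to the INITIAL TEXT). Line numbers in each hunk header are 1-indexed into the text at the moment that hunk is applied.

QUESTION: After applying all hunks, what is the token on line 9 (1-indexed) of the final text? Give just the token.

Answer: xed

Derivation:
Hunk 1: at line 7 remove [wvb] add [bxbf,dulj] -> 15 lines: hvs kvg adkh cokw ymi bxfid xed jhn bxbf dulj pmc sut shftp yqx xwxj
Hunk 2: at line 5 remove [bxfid] add [notzd] -> 15 lines: hvs kvg adkh cokw ymi notzd xed jhn bxbf dulj pmc sut shftp yqx xwxj
Hunk 3: at line 6 remove [jhn,bxbf] add [sby,jzlh,hyjbl] -> 16 lines: hvs kvg adkh cokw ymi notzd xed sby jzlh hyjbl dulj pmc sut shftp yqx xwxj
Hunk 4: at line 1 remove [kvg] add [ucybq,ylsp,tbim] -> 18 lines: hvs ucybq ylsp tbim adkh cokw ymi notzd xed sby jzlh hyjbl dulj pmc sut shftp yqx xwxj
Hunk 5: at line 10 remove [jzlh,hyjbl,dulj] add [kznhi,xqmb,key] -> 18 lines: hvs ucybq ylsp tbim adkh cokw ymi notzd xed sby kznhi xqmb key pmc sut shftp yqx xwxj
Hunk 6: at line 14 remove [sut,shftp] add [encp,ixws,zhn] -> 19 lines: hvs ucybq ylsp tbim adkh cokw ymi notzd xed sby kznhi xqmb key pmc encp ixws zhn yqx xwxj
Final line 9: xed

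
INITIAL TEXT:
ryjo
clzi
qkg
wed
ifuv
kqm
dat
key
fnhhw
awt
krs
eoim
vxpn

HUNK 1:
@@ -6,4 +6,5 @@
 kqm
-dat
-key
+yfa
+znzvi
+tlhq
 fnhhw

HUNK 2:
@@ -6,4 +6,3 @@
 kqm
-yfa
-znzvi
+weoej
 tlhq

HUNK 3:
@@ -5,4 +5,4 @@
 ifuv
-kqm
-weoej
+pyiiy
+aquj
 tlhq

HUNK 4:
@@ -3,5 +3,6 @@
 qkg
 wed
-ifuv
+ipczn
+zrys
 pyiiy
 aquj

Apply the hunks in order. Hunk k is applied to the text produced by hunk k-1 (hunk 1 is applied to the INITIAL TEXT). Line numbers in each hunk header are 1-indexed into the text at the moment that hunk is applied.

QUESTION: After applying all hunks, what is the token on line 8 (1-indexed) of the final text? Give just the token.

Hunk 1: at line 6 remove [dat,key] add [yfa,znzvi,tlhq] -> 14 lines: ryjo clzi qkg wed ifuv kqm yfa znzvi tlhq fnhhw awt krs eoim vxpn
Hunk 2: at line 6 remove [yfa,znzvi] add [weoej] -> 13 lines: ryjo clzi qkg wed ifuv kqm weoej tlhq fnhhw awt krs eoim vxpn
Hunk 3: at line 5 remove [kqm,weoej] add [pyiiy,aquj] -> 13 lines: ryjo clzi qkg wed ifuv pyiiy aquj tlhq fnhhw awt krs eoim vxpn
Hunk 4: at line 3 remove [ifuv] add [ipczn,zrys] -> 14 lines: ryjo clzi qkg wed ipczn zrys pyiiy aquj tlhq fnhhw awt krs eoim vxpn
Final line 8: aquj

Answer: aquj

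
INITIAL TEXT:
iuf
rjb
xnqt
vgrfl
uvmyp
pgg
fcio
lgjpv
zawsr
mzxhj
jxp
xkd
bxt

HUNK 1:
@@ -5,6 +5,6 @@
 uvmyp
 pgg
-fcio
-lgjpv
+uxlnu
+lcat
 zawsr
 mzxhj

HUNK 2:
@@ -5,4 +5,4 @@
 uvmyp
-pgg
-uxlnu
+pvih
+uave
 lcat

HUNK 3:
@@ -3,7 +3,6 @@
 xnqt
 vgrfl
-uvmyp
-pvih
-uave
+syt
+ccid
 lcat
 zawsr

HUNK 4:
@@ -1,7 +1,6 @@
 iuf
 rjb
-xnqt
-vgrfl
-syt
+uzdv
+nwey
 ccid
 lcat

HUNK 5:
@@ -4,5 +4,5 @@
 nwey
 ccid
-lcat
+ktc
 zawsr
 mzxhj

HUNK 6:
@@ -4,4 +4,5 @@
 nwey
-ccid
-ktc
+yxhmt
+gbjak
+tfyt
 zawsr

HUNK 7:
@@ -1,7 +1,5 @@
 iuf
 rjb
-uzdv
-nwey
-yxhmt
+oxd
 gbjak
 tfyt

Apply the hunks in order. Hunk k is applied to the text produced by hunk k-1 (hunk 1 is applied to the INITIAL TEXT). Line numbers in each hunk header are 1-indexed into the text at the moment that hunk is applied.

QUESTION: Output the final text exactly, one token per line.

Answer: iuf
rjb
oxd
gbjak
tfyt
zawsr
mzxhj
jxp
xkd
bxt

Derivation:
Hunk 1: at line 5 remove [fcio,lgjpv] add [uxlnu,lcat] -> 13 lines: iuf rjb xnqt vgrfl uvmyp pgg uxlnu lcat zawsr mzxhj jxp xkd bxt
Hunk 2: at line 5 remove [pgg,uxlnu] add [pvih,uave] -> 13 lines: iuf rjb xnqt vgrfl uvmyp pvih uave lcat zawsr mzxhj jxp xkd bxt
Hunk 3: at line 3 remove [uvmyp,pvih,uave] add [syt,ccid] -> 12 lines: iuf rjb xnqt vgrfl syt ccid lcat zawsr mzxhj jxp xkd bxt
Hunk 4: at line 1 remove [xnqt,vgrfl,syt] add [uzdv,nwey] -> 11 lines: iuf rjb uzdv nwey ccid lcat zawsr mzxhj jxp xkd bxt
Hunk 5: at line 4 remove [lcat] add [ktc] -> 11 lines: iuf rjb uzdv nwey ccid ktc zawsr mzxhj jxp xkd bxt
Hunk 6: at line 4 remove [ccid,ktc] add [yxhmt,gbjak,tfyt] -> 12 lines: iuf rjb uzdv nwey yxhmt gbjak tfyt zawsr mzxhj jxp xkd bxt
Hunk 7: at line 1 remove [uzdv,nwey,yxhmt] add [oxd] -> 10 lines: iuf rjb oxd gbjak tfyt zawsr mzxhj jxp xkd bxt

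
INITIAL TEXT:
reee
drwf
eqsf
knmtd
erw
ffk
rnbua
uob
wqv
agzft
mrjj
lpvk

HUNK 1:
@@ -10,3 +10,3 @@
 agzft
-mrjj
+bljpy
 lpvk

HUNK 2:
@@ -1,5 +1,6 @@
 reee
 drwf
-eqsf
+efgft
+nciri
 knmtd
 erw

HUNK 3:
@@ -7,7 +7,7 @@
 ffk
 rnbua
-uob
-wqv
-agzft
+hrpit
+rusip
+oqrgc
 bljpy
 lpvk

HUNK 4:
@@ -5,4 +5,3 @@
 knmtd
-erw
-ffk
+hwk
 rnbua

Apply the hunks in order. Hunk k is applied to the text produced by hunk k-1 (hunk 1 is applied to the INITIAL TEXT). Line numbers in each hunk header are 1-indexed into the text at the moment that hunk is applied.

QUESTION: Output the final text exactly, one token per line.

Answer: reee
drwf
efgft
nciri
knmtd
hwk
rnbua
hrpit
rusip
oqrgc
bljpy
lpvk

Derivation:
Hunk 1: at line 10 remove [mrjj] add [bljpy] -> 12 lines: reee drwf eqsf knmtd erw ffk rnbua uob wqv agzft bljpy lpvk
Hunk 2: at line 1 remove [eqsf] add [efgft,nciri] -> 13 lines: reee drwf efgft nciri knmtd erw ffk rnbua uob wqv agzft bljpy lpvk
Hunk 3: at line 7 remove [uob,wqv,agzft] add [hrpit,rusip,oqrgc] -> 13 lines: reee drwf efgft nciri knmtd erw ffk rnbua hrpit rusip oqrgc bljpy lpvk
Hunk 4: at line 5 remove [erw,ffk] add [hwk] -> 12 lines: reee drwf efgft nciri knmtd hwk rnbua hrpit rusip oqrgc bljpy lpvk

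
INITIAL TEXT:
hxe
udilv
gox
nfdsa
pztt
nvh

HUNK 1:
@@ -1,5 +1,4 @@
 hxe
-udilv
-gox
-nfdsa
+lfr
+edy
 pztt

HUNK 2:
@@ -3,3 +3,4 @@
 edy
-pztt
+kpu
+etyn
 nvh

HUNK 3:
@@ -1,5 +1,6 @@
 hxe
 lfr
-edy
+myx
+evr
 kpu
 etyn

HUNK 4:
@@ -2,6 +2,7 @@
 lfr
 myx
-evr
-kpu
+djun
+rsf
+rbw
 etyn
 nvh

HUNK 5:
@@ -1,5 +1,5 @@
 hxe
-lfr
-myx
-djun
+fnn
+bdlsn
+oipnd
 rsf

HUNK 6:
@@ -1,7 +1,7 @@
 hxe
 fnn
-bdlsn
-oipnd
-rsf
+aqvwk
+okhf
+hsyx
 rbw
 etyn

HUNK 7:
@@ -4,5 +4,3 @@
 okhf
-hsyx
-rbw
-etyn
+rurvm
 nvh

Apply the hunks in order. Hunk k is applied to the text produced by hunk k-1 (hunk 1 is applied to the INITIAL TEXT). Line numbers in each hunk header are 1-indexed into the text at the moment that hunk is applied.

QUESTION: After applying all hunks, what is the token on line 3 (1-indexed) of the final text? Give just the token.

Answer: aqvwk

Derivation:
Hunk 1: at line 1 remove [udilv,gox,nfdsa] add [lfr,edy] -> 5 lines: hxe lfr edy pztt nvh
Hunk 2: at line 3 remove [pztt] add [kpu,etyn] -> 6 lines: hxe lfr edy kpu etyn nvh
Hunk 3: at line 1 remove [edy] add [myx,evr] -> 7 lines: hxe lfr myx evr kpu etyn nvh
Hunk 4: at line 2 remove [evr,kpu] add [djun,rsf,rbw] -> 8 lines: hxe lfr myx djun rsf rbw etyn nvh
Hunk 5: at line 1 remove [lfr,myx,djun] add [fnn,bdlsn,oipnd] -> 8 lines: hxe fnn bdlsn oipnd rsf rbw etyn nvh
Hunk 6: at line 1 remove [bdlsn,oipnd,rsf] add [aqvwk,okhf,hsyx] -> 8 lines: hxe fnn aqvwk okhf hsyx rbw etyn nvh
Hunk 7: at line 4 remove [hsyx,rbw,etyn] add [rurvm] -> 6 lines: hxe fnn aqvwk okhf rurvm nvh
Final line 3: aqvwk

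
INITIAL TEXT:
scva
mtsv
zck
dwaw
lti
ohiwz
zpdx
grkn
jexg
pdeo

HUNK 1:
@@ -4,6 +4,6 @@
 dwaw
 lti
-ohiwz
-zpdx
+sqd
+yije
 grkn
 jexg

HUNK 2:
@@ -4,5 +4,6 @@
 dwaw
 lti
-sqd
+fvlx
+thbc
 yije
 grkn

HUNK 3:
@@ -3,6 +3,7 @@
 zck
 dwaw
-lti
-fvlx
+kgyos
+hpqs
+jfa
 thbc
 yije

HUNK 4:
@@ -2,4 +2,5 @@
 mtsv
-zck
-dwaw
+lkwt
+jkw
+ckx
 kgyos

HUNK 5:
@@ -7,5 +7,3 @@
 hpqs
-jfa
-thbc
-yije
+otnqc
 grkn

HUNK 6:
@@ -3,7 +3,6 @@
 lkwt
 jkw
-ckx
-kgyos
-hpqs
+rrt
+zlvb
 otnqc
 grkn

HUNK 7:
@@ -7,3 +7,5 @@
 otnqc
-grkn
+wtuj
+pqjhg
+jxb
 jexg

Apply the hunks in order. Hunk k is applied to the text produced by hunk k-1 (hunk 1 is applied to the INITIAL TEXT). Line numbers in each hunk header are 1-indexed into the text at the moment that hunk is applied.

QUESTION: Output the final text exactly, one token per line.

Hunk 1: at line 4 remove [ohiwz,zpdx] add [sqd,yije] -> 10 lines: scva mtsv zck dwaw lti sqd yije grkn jexg pdeo
Hunk 2: at line 4 remove [sqd] add [fvlx,thbc] -> 11 lines: scva mtsv zck dwaw lti fvlx thbc yije grkn jexg pdeo
Hunk 3: at line 3 remove [lti,fvlx] add [kgyos,hpqs,jfa] -> 12 lines: scva mtsv zck dwaw kgyos hpqs jfa thbc yije grkn jexg pdeo
Hunk 4: at line 2 remove [zck,dwaw] add [lkwt,jkw,ckx] -> 13 lines: scva mtsv lkwt jkw ckx kgyos hpqs jfa thbc yije grkn jexg pdeo
Hunk 5: at line 7 remove [jfa,thbc,yije] add [otnqc] -> 11 lines: scva mtsv lkwt jkw ckx kgyos hpqs otnqc grkn jexg pdeo
Hunk 6: at line 3 remove [ckx,kgyos,hpqs] add [rrt,zlvb] -> 10 lines: scva mtsv lkwt jkw rrt zlvb otnqc grkn jexg pdeo
Hunk 7: at line 7 remove [grkn] add [wtuj,pqjhg,jxb] -> 12 lines: scva mtsv lkwt jkw rrt zlvb otnqc wtuj pqjhg jxb jexg pdeo

Answer: scva
mtsv
lkwt
jkw
rrt
zlvb
otnqc
wtuj
pqjhg
jxb
jexg
pdeo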